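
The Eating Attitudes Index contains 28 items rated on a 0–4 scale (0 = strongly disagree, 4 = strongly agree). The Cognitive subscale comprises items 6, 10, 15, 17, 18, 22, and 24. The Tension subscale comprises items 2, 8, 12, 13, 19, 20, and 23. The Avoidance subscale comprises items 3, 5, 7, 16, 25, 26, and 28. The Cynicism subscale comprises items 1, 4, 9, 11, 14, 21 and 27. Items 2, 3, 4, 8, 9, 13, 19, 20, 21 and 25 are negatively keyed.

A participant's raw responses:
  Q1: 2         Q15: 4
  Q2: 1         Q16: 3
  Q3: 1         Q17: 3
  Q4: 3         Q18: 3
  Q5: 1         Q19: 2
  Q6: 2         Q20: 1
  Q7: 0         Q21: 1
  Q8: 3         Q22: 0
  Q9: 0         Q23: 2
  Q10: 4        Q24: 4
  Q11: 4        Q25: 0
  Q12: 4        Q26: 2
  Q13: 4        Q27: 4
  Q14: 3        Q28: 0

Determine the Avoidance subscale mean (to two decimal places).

1.86

Avoidance items: 3, 5, 7, 16, 25, 26, 28.
Of these, items 3 and 25 are negatively keyed; reverse-coded value = 4 − response.
  item 3: 4 − 1 = 3
  item 5: 1
  item 7: 0
  item 16: 3
  item 25: 4 − 0 = 4
  item 26: 2
  item 28: 0
Sum = 3 + 1 + 0 + 3 + 4 + 2 + 0 = 13
Mean = 13 / 7 = 1.86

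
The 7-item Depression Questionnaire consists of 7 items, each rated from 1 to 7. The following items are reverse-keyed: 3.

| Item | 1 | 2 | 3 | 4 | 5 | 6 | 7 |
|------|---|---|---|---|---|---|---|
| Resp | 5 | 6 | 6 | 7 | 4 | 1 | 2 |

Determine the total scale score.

Reverse-keyed items use 8 − raw:
  item 3: 8 − 6 = 2
Scored responses: 5, 6, 2, 7, 4, 1, 2
Total = 5 + 6 + 2 + 7 + 4 + 1 + 2 = 27

27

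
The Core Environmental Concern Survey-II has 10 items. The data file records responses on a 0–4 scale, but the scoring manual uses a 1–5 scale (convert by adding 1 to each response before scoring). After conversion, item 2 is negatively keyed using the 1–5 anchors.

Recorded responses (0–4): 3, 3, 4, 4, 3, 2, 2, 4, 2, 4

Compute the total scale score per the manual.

39

Convert to 1–5: 4, 4, 5, 5, 4, 3, 3, 5, 3, 5
Reverse-coded (on a 1–5 scale, reversed = 6 − raw):
  item 2: 6 − 4 = 2
Scored: 4, 2, 5, 5, 4, 3, 3, 5, 3, 5
Total = 39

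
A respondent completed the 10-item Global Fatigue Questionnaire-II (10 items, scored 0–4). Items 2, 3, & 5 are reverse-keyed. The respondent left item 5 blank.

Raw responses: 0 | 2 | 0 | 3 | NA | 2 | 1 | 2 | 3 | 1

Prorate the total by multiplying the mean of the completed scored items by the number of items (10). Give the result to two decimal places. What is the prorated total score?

Reverse-coded (on a 0–4 scale, reversed = 4 − raw):
  item 2: 4 − 2 = 2
  item 3: 4 − 0 = 4
Completed scored items (9 of 10): 0, 2, 4, 3, 2, 1, 2, 3, 1; sum = 18.
Person mean = 18 / 9 ≈ 2.0000
Prorated total = (18 / 9) × 10 = 20.00 (to 2 dp)

20.00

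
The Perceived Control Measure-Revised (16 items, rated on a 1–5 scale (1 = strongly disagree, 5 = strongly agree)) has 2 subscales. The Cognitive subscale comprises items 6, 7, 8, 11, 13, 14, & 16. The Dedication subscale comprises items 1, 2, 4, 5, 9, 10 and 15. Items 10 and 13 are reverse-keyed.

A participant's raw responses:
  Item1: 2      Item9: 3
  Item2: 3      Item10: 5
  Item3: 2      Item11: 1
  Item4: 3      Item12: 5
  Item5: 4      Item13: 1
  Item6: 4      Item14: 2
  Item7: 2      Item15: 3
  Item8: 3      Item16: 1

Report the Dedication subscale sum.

19

Dedication items: 1, 2, 4, 5, 9, 10, 15.
Of these, item 10 is reverse-keyed; on a 1–5 scale, reversed = 6 − raw.
  item 1: 2
  item 2: 3
  item 4: 3
  item 5: 4
  item 9: 3
  item 10: 6 − 5 = 1
  item 15: 3
Sum = 2 + 3 + 3 + 4 + 3 + 1 + 3 = 19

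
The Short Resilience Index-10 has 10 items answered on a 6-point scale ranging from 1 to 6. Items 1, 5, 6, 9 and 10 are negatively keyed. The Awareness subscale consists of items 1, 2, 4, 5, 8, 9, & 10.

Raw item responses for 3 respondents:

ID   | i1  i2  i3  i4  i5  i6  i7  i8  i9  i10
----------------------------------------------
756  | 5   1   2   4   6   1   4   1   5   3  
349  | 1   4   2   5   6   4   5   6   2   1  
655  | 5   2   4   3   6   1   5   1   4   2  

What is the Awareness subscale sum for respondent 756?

Respondent 756 raw: 5, 1, 2, 4, 6, 1, 4, 1, 5, 3.
Awareness items: 1, 2, 4, 5, 8, 9, 10.
Reverse-coded (reverse-coded value = 7 − response):
  item 1: 7 − 5 = 2
  item 2: 1
  item 4: 4
  item 5: 7 − 6 = 1
  item 8: 1
  item 9: 7 − 5 = 2
  item 10: 7 − 3 = 4
Sum = 2 + 1 + 4 + 1 + 1 + 2 + 4 = 15

15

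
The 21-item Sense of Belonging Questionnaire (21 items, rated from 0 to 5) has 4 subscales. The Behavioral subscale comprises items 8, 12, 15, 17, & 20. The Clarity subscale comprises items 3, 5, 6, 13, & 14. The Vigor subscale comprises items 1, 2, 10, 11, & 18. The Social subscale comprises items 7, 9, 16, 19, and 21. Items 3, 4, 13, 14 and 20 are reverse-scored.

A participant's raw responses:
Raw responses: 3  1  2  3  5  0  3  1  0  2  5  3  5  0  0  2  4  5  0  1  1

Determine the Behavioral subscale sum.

12

Behavioral items: 8, 12, 15, 17, 20.
Of these, item 20 is reverse-scored; on a 0–5 scale, reversed = 5 − raw.
  item 8: 1
  item 12: 3
  item 15: 0
  item 17: 4
  item 20: 5 − 1 = 4
Sum = 1 + 3 + 0 + 4 + 4 = 12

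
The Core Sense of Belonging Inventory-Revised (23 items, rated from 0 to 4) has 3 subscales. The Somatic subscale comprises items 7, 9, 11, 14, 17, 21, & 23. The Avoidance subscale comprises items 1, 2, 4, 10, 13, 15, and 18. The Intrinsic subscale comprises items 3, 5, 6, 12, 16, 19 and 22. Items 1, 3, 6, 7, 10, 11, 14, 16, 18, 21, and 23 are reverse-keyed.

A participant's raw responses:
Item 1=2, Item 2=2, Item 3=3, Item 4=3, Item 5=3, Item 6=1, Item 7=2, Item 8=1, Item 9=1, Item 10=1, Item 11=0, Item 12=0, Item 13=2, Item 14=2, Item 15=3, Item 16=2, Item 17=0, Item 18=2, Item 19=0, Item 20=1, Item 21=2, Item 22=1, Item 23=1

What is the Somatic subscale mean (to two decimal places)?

Somatic items: 7, 9, 11, 14, 17, 21, 23.
Of these, items 7, 11, 14, 21, & 23 are reverse-keyed; reverse-coded value = 4 − response.
  item 7: 4 − 2 = 2
  item 9: 1
  item 11: 4 − 0 = 4
  item 14: 4 − 2 = 2
  item 17: 0
  item 21: 4 − 2 = 2
  item 23: 4 − 1 = 3
Sum = 2 + 1 + 4 + 2 + 0 + 2 + 3 = 14
Mean = 14 / 7 = 2.00

2.00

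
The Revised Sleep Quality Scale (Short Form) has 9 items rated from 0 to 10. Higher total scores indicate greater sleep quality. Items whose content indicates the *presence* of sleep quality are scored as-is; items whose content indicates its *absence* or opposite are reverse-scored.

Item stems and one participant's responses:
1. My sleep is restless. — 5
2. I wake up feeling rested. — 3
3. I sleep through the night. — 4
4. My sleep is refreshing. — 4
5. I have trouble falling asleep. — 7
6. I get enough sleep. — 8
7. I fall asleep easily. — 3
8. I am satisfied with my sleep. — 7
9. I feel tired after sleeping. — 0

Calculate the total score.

47

Items 1, 5, 9 describe the absence/opposite of sleep quality → reverse-score.
reverse-coded value = 10 − response.
  item 1: 10 − 5 = 5
  item 2: 3
  item 3: 4
  item 4: 4
  item 5: 10 − 7 = 3
  item 6: 8
  item 7: 3
  item 8: 7
  item 9: 10 − 0 = 10
Total = 5 + 3 + 4 + 4 + 3 + 8 + 3 + 7 + 10 = 47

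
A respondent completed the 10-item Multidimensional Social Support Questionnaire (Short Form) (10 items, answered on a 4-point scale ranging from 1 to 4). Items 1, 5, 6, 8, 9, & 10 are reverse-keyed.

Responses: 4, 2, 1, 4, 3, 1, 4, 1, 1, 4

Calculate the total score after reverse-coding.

27

Reverse-coded items (reverse-coded value = 5 − response):
  item 1: 5 − 4 = 1
  item 5: 5 − 3 = 2
  item 6: 5 − 1 = 4
  item 8: 5 − 1 = 4
  item 9: 5 − 1 = 4
  item 10: 5 − 4 = 1
Scored items: 1, 2, 1, 4, 2, 4, 4, 4, 4, 1
Total = 1 + 2 + 1 + 4 + 2 + 4 + 4 + 4 + 4 + 1 = 27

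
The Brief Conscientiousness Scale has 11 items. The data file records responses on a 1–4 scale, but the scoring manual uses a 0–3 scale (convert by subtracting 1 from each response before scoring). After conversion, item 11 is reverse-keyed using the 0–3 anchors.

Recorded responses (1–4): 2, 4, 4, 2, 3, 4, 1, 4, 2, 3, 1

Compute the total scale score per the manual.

22

Convert to 0–3: 1, 3, 3, 1, 2, 3, 0, 3, 1, 2, 0
Reverse-coded (on a 0–3 scale, reversed = 3 − raw):
  item 11: 3 − 0 = 3
Scored: 1, 3, 3, 1, 2, 3, 0, 3, 1, 2, 3
Total = 22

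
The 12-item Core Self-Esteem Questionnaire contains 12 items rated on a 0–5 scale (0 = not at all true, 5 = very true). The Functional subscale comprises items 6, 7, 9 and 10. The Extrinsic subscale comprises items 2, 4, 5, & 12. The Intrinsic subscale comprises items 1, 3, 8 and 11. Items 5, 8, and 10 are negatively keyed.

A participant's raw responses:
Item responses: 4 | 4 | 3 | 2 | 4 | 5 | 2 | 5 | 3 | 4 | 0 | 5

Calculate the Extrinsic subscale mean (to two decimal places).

3.00

Extrinsic items: 2, 4, 5, 12.
Of these, item 5 is negatively keyed; reversed = (0+5) − raw = 5 − raw.
  item 2: 4
  item 4: 2
  item 5: 5 − 4 = 1
  item 12: 5
Sum = 4 + 2 + 1 + 5 = 12
Mean = 12 / 4 = 3.00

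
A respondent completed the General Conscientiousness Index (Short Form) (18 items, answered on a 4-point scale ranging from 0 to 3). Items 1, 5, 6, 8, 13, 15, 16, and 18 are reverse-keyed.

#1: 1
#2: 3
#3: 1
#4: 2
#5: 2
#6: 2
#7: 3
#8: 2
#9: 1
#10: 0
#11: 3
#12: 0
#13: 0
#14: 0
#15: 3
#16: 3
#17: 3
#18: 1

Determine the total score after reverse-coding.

26

Raw sum = 30. Reverse-keyed items: 1, 5, 6, 8, 13, 15, 16, 18; their raw sum = 14.
Each reversal replaces raw with 3 − raw, changing the total by 3 − 2·raw per item.
Total = 30 + 8·3 − 2·14 = 30 + 24 − 28 = 26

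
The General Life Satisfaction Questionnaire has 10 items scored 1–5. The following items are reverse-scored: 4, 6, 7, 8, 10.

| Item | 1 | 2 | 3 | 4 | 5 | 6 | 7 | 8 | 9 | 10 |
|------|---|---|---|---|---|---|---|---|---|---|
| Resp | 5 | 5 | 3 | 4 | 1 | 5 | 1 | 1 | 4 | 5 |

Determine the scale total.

Apply reverse scoring (reverse-coded value = 6 − response):
  item 4: 6 − 4 = 2
  item 6: 6 − 5 = 1
  item 7: 6 − 1 = 5
  item 8: 6 − 1 = 5
  item 10: 6 − 5 = 1
Scored responses: 5, 5, 3, 2, 1, 1, 5, 5, 4, 1
Total = 5 + 5 + 3 + 2 + 1 + 1 + 5 + 5 + 4 + 1 = 32

32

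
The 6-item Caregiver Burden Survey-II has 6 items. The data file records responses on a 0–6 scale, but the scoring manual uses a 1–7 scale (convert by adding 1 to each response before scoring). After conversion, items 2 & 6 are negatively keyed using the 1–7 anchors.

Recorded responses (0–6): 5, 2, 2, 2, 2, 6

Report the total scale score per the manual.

21

Convert to 1–7: 6, 3, 3, 3, 3, 7
Reverse-coded (reversed = (1+7) − raw = 8 − raw):
  item 2: 8 − 3 = 5
  item 6: 8 − 7 = 1
Scored: 6, 5, 3, 3, 3, 1
Total = 21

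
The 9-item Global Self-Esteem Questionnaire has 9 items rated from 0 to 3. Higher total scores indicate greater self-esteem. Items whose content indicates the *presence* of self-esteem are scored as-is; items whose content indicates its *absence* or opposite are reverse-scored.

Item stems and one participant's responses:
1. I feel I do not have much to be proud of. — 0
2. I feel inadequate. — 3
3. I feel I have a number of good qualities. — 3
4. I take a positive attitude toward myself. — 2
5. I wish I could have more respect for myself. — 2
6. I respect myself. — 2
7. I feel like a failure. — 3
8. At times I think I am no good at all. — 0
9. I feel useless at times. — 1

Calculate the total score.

Items 1, 2, 5, 7, 8, 9 describe the absence/opposite of self-esteem → reverse-score.
on a 0–3 scale, reversed = 3 − raw.
  item 1: 3 − 0 = 3
  item 2: 3 − 3 = 0
  item 3: 3
  item 4: 2
  item 5: 3 − 2 = 1
  item 6: 2
  item 7: 3 − 3 = 0
  item 8: 3 − 0 = 3
  item 9: 3 − 1 = 2
Total = 3 + 0 + 3 + 2 + 1 + 2 + 0 + 3 + 2 = 16

16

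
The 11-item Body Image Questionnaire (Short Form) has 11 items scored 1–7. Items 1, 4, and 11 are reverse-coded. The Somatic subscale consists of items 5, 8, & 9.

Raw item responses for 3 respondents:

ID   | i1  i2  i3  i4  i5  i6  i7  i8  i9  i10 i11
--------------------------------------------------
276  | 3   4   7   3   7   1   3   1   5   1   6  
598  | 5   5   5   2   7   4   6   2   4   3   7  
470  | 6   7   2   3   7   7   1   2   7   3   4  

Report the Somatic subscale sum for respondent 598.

13

Respondent 598 raw: 5, 5, 5, 2, 7, 4, 6, 2, 4, 3, 7.
Somatic items: 5, 8, 9.
Reverse-coded (reversed = (1+7) − raw = 8 − raw):
  item 5: 7
  item 8: 2
  item 9: 4
Sum = 7 + 2 + 4 = 13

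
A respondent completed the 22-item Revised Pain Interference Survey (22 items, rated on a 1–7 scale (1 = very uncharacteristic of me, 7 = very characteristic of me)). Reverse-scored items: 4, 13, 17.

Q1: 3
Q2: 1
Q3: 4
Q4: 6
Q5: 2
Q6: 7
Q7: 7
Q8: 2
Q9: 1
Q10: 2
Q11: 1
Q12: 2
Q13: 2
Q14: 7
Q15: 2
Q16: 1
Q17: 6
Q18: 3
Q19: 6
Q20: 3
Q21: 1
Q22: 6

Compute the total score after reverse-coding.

Apply reverse scoring (on a 1–7 scale, reversed = 8 − raw):
  item 4: 8 − 6 = 2
  item 13: 8 − 2 = 6
  item 17: 8 − 6 = 2
Scored responses: 3, 1, 4, 2, 2, 7, 7, 2, 1, 2, 1, 2, 6, 7, 2, 1, 2, 3, 6, 3, 1, 6
Total = 3 + 1 + 4 + 2 + 2 + 7 + 7 + 2 + 1 + 2 + 1 + 2 + 6 + 7 + 2 + 1 + 2 + 3 + 6 + 3 + 1 + 6 = 71

71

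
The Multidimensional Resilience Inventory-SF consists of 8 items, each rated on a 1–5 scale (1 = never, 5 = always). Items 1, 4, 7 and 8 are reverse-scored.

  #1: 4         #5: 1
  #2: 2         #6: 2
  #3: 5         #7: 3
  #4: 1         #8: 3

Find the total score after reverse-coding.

Raw sum = 21. Reverse-scored items: 1, 4, 7, 8; their raw sum = 11.
Each reversal replaces raw with 6 − raw, changing the total by 6 − 2·raw per item.
Total = 21 + 4·6 − 2·11 = 21 + 24 − 22 = 23

23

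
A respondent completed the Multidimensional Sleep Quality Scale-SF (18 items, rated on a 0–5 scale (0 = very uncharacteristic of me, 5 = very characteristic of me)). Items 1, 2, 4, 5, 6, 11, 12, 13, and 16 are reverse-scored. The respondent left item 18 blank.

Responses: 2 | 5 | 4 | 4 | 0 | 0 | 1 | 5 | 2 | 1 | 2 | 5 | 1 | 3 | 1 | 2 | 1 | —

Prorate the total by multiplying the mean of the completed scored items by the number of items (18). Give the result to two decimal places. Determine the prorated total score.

44.47

Reverse-coded (reverse-coded value = 5 − response):
  item 1: 5 − 2 = 3
  item 2: 5 − 5 = 0
  item 4: 5 − 4 = 1
  item 5: 5 − 0 = 5
  item 6: 5 − 0 = 5
  item 11: 5 − 2 = 3
  item 12: 5 − 5 = 0
  item 13: 5 − 1 = 4
  item 16: 5 − 2 = 3
Completed scored items (17 of 18): 3, 0, 4, 1, 5, 5, 1, 5, 2, 1, 3, 0, 4, 3, 1, 3, 1; sum = 42.
Person mean = 42 / 17 ≈ 2.4706
Prorated total = (42 / 17) × 18 = 44.47 (to 2 dp)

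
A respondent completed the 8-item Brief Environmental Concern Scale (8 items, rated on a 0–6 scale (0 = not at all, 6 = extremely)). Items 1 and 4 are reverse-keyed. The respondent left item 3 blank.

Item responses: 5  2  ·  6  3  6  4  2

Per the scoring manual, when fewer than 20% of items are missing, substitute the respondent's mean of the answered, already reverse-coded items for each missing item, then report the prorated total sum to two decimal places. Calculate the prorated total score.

Reverse-coded (on a 0–6 scale, reversed = 6 − raw):
  item 1: 6 − 5 = 1
  item 4: 6 − 6 = 0
Completed scored items (7 of 8): 1, 2, 0, 3, 6, 4, 2; sum = 18.
Person mean = 18 / 7 ≈ 2.5714
Prorated total = (18 / 7) × 8 = 20.57 (to 2 dp)

20.57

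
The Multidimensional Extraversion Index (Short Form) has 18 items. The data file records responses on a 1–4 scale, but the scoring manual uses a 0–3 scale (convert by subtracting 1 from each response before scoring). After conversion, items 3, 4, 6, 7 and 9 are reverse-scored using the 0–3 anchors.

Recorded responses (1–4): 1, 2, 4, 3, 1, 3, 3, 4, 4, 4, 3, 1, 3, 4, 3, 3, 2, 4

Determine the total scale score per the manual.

25

Convert to 0–3: 0, 1, 3, 2, 0, 2, 2, 3, 3, 3, 2, 0, 2, 3, 2, 2, 1, 3
Reverse-coded (reversed = (0+3) − raw = 3 − raw):
  item 3: 3 − 3 = 0
  item 4: 3 − 2 = 1
  item 6: 3 − 2 = 1
  item 7: 3 − 2 = 1
  item 9: 3 − 3 = 0
Scored: 0, 1, 0, 1, 0, 1, 1, 3, 0, 3, 2, 0, 2, 3, 2, 2, 1, 3
Total = 25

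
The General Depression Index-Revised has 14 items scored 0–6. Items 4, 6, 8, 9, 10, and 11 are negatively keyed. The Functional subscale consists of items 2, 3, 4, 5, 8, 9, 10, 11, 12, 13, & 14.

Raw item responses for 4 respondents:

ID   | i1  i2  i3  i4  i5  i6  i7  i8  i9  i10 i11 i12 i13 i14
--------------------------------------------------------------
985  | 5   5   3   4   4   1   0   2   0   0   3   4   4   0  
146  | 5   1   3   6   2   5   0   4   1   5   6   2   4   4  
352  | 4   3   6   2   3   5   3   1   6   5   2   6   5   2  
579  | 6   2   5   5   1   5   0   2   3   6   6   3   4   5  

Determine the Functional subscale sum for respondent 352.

Respondent 352 raw: 4, 3, 6, 2, 3, 5, 3, 1, 6, 5, 2, 6, 5, 2.
Functional items: 2, 3, 4, 5, 8, 9, 10, 11, 12, 13, 14.
Reverse-coded (reverse-coded value = 6 − response):
  item 2: 3
  item 3: 6
  item 4: 6 − 2 = 4
  item 5: 3
  item 8: 6 − 1 = 5
  item 9: 6 − 6 = 0
  item 10: 6 − 5 = 1
  item 11: 6 − 2 = 4
  item 12: 6
  item 13: 5
  item 14: 2
Sum = 3 + 6 + 4 + 3 + 5 + 0 + 1 + 4 + 6 + 5 + 2 = 39

39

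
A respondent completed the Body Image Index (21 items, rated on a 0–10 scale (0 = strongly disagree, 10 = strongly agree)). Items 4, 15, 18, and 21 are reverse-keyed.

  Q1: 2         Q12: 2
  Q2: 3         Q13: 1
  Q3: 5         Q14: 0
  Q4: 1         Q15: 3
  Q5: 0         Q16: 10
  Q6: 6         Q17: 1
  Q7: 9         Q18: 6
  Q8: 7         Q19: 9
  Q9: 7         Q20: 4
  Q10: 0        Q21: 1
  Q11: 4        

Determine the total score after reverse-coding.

Reverse-coded items (reversed = (0+10) − raw = 10 − raw):
  item 4: 10 − 1 = 9
  item 15: 10 − 3 = 7
  item 18: 10 − 6 = 4
  item 21: 10 − 1 = 9
Scored items: 2, 3, 5, 9, 0, 6, 9, 7, 7, 0, 4, 2, 1, 0, 7, 10, 1, 4, 9, 4, 9
Total = 2 + 3 + 5 + 9 + 0 + 6 + 9 + 7 + 7 + 0 + 4 + 2 + 1 + 0 + 7 + 10 + 1 + 4 + 9 + 4 + 9 = 99

99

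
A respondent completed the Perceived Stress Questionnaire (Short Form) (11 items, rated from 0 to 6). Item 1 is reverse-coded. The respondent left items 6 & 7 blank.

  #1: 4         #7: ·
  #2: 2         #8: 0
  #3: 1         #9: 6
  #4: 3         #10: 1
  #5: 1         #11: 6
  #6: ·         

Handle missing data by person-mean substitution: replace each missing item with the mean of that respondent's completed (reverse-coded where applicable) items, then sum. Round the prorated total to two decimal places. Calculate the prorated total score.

26.89

Reverse-coded (on a 0–6 scale, reversed = 6 − raw):
  item 1: 6 − 4 = 2
Completed scored items (9 of 11): 2, 2, 1, 3, 1, 0, 6, 1, 6; sum = 22.
Person mean = 22 / 9 ≈ 2.4444
Prorated total = (22 / 9) × 11 = 26.89 (to 2 dp)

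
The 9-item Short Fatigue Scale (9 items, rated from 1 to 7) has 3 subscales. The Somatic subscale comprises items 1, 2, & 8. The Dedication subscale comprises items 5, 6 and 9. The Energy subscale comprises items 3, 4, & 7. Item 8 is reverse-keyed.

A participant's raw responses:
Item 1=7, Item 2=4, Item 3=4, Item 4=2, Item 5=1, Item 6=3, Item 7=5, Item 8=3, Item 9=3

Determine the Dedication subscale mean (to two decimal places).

2.33

Dedication items: 5, 6, 9.
  item 5: 1
  item 6: 3
  item 9: 3
Sum = 1 + 3 + 3 = 7
Mean = 7 / 3 = 2.33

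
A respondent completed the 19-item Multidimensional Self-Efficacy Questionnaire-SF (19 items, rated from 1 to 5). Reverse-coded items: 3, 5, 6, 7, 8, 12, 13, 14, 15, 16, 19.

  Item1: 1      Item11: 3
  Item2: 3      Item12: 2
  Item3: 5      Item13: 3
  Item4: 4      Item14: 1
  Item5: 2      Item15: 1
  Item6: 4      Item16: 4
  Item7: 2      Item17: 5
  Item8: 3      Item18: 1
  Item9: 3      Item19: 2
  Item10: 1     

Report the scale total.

58

Raw sum = 50. Reverse-coded items: 3, 5, 6, 7, 8, 12, 13, 14, 15, 16, 19; their raw sum = 29.
Each reversal replaces raw with 6 − raw, changing the total by 6 − 2·raw per item.
Total = 50 + 11·6 − 2·29 = 50 + 66 − 58 = 58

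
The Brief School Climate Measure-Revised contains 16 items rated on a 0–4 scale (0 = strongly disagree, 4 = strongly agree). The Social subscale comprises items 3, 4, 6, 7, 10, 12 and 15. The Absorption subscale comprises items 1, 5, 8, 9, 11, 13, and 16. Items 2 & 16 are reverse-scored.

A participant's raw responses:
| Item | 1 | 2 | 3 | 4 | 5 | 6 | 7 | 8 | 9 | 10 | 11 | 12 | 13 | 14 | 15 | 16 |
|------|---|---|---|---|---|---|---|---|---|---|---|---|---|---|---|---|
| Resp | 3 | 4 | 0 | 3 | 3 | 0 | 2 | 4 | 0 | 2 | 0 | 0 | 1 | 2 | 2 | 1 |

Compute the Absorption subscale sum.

14

Absorption items: 1, 5, 8, 9, 11, 13, 16.
Of these, item 16 is reverse-scored; reverse-coded value = 4 − response.
  item 1: 3
  item 5: 3
  item 8: 4
  item 9: 0
  item 11: 0
  item 13: 1
  item 16: 4 − 1 = 3
Sum = 3 + 3 + 4 + 0 + 0 + 1 + 3 = 14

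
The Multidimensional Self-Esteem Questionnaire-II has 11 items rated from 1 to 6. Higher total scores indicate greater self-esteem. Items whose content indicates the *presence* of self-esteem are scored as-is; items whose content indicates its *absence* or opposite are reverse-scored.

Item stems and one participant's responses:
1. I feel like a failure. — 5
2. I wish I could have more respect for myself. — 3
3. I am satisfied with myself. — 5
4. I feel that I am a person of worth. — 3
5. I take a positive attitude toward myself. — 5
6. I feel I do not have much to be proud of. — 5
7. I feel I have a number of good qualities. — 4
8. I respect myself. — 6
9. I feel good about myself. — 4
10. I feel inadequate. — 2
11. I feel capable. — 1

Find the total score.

41

Items 1, 2, 6, 10 describe the absence/opposite of self-esteem → reverse-score.
reversed = (1+6) − raw = 7 − raw.
  item 1: 7 − 5 = 2
  item 2: 7 − 3 = 4
  item 3: 5
  item 4: 3
  item 5: 5
  item 6: 7 − 5 = 2
  item 7: 4
  item 8: 6
  item 9: 4
  item 10: 7 − 2 = 5
  item 11: 1
Total = 2 + 4 + 5 + 3 + 5 + 2 + 4 + 6 + 4 + 5 + 1 = 41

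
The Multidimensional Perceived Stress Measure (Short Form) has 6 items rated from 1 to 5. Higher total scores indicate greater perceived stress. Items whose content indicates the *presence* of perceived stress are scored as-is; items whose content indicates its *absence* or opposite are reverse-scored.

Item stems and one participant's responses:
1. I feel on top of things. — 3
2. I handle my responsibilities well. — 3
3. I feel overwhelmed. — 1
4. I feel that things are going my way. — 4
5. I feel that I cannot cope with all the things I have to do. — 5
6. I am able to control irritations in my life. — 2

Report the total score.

18

Items 1, 2, 4, 6 describe the absence/opposite of perceived stress → reverse-score.
reverse-coded value = 6 − response.
  item 1: 6 − 3 = 3
  item 2: 6 − 3 = 3
  item 3: 1
  item 4: 6 − 4 = 2
  item 5: 5
  item 6: 6 − 2 = 4
Total = 3 + 3 + 1 + 2 + 5 + 4 = 18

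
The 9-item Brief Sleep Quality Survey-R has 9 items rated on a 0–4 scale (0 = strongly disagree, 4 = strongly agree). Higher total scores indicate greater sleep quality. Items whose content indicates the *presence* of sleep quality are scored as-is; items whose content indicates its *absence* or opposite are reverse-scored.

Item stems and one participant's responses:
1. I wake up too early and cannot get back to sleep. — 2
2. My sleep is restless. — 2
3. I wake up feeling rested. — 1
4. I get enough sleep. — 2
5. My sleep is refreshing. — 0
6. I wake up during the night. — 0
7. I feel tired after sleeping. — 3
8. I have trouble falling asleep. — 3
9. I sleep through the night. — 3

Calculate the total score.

Items 1, 2, 6, 7, 8 describe the absence/opposite of sleep quality → reverse-score.
reverse-coded value = 4 − response.
  item 1: 4 − 2 = 2
  item 2: 4 − 2 = 2
  item 3: 1
  item 4: 2
  item 5: 0
  item 6: 4 − 0 = 4
  item 7: 4 − 3 = 1
  item 8: 4 − 3 = 1
  item 9: 3
Total = 2 + 2 + 1 + 2 + 0 + 4 + 1 + 1 + 3 = 16

16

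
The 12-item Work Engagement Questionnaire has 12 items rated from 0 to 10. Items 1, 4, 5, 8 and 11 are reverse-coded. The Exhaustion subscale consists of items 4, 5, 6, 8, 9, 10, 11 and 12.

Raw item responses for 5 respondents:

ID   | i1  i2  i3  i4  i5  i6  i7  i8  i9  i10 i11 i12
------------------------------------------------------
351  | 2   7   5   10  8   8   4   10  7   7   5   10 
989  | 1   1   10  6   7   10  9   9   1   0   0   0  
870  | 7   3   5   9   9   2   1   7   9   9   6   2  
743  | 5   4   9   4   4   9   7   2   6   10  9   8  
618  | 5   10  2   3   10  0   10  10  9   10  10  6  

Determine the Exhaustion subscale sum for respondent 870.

31

Respondent 870 raw: 7, 3, 5, 9, 9, 2, 1, 7, 9, 9, 6, 2.
Exhaustion items: 4, 5, 6, 8, 9, 10, 11, 12.
Reverse-coded (reverse-coded value = 10 − response):
  item 4: 10 − 9 = 1
  item 5: 10 − 9 = 1
  item 6: 2
  item 8: 10 − 7 = 3
  item 9: 9
  item 10: 9
  item 11: 10 − 6 = 4
  item 12: 2
Sum = 1 + 1 + 2 + 3 + 9 + 9 + 4 + 2 = 31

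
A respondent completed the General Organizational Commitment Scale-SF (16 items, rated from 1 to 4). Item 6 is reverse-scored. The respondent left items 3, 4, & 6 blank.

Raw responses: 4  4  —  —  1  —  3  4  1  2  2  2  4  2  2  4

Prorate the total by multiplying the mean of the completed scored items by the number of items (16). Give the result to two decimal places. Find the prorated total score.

43.08

Reverse-coded (reverse-coded value = 5 − response):
Completed scored items (13 of 16): 4, 4, 1, 3, 4, 1, 2, 2, 2, 4, 2, 2, 4; sum = 35.
Person mean = 35 / 13 ≈ 2.6923
Prorated total = (35 / 13) × 16 = 43.08 (to 2 dp)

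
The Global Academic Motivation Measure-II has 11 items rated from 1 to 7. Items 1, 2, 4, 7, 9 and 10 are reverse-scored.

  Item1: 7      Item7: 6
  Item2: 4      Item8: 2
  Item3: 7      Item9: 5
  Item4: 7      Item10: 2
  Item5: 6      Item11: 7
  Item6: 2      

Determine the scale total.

Reverse-coded items (on a 1–7 scale, reversed = 8 − raw):
  item 1: 8 − 7 = 1
  item 2: 8 − 4 = 4
  item 4: 8 − 7 = 1
  item 7: 8 − 6 = 2
  item 9: 8 − 5 = 3
  item 10: 8 − 2 = 6
Scored items: 1, 4, 7, 1, 6, 2, 2, 2, 3, 6, 7
Total = 1 + 4 + 7 + 1 + 6 + 2 + 2 + 2 + 3 + 6 + 7 = 41

41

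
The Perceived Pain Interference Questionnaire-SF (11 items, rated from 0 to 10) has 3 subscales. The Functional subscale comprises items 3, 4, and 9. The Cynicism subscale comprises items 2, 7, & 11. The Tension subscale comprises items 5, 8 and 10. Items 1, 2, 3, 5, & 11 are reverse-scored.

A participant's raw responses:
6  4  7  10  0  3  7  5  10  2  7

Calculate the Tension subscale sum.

Tension items: 5, 8, 10.
Of these, item 5 is reverse-scored; reverse-coded value = 10 − response.
  item 5: 10 − 0 = 10
  item 8: 5
  item 10: 2
Sum = 10 + 5 + 2 = 17

17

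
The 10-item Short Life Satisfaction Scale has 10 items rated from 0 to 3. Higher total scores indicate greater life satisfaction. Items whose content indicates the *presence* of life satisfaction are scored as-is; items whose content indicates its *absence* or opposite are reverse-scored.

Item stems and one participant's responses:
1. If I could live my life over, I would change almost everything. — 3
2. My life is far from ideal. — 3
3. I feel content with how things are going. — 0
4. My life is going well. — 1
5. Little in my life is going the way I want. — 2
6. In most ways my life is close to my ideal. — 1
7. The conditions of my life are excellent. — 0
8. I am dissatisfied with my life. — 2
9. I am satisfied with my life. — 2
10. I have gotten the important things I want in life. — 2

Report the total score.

8

Items 1, 2, 5, 8 describe the absence/opposite of life satisfaction → reverse-score.
on a 0–3 scale, reversed = 3 − raw.
  item 1: 3 − 3 = 0
  item 2: 3 − 3 = 0
  item 3: 0
  item 4: 1
  item 5: 3 − 2 = 1
  item 6: 1
  item 7: 0
  item 8: 3 − 2 = 1
  item 9: 2
  item 10: 2
Total = 0 + 0 + 0 + 1 + 1 + 1 + 0 + 1 + 2 + 2 = 8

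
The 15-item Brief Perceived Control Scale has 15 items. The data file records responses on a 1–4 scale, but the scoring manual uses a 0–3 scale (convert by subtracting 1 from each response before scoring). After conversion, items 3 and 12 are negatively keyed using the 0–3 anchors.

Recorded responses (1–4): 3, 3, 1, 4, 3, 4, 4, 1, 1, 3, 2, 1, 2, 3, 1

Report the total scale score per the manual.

Convert to 0–3: 2, 2, 0, 3, 2, 3, 3, 0, 0, 2, 1, 0, 1, 2, 0
Reverse-coded (reverse-coded value = 3 − response):
  item 3: 3 − 0 = 3
  item 12: 3 − 0 = 3
Scored: 2, 2, 3, 3, 2, 3, 3, 0, 0, 2, 1, 3, 1, 2, 0
Total = 27

27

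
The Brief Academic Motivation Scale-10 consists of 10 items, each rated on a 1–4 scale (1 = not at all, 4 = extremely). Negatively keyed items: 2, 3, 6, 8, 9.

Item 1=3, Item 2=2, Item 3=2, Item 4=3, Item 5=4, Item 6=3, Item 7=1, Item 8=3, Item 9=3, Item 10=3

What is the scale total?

26

Raw sum = 27. Negatively keyed items: 2, 3, 6, 8, 9; their raw sum = 13.
Each reversal replaces raw with 5 − raw, changing the total by 5 − 2·raw per item.
Total = 27 + 5·5 − 2·13 = 27 + 25 − 26 = 26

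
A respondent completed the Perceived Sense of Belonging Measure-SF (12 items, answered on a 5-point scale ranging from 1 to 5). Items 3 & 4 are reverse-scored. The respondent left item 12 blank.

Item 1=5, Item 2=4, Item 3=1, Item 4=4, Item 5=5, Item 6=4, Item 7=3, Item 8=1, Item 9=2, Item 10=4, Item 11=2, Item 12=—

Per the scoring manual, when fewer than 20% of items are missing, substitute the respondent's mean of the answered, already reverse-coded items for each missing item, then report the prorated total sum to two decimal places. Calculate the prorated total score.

Reverse-coded (reversed = (1+5) − raw = 6 − raw):
  item 3: 6 − 1 = 5
  item 4: 6 − 4 = 2
Completed scored items (11 of 12): 5, 4, 5, 2, 5, 4, 3, 1, 2, 4, 2; sum = 37.
Person mean = 37 / 11 ≈ 3.3636
Prorated total = (37 / 11) × 12 = 40.36 (to 2 dp)

40.36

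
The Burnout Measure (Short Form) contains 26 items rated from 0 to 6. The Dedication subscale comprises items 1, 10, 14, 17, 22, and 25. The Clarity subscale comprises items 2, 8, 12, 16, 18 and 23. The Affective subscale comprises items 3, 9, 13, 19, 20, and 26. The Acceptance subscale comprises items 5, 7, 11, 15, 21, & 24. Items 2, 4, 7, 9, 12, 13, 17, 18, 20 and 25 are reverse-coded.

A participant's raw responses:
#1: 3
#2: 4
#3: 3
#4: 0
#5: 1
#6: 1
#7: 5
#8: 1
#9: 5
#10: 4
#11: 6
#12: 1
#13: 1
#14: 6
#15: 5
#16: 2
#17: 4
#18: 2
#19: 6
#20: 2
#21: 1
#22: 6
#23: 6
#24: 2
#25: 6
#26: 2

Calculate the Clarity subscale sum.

20

Clarity items: 2, 8, 12, 16, 18, 23.
Of these, items 2, 12 and 18 are reverse-coded; reversed = (0+6) − raw = 6 − raw.
  item 2: 6 − 4 = 2
  item 8: 1
  item 12: 6 − 1 = 5
  item 16: 2
  item 18: 6 − 2 = 4
  item 23: 6
Sum = 2 + 1 + 5 + 2 + 4 + 6 = 20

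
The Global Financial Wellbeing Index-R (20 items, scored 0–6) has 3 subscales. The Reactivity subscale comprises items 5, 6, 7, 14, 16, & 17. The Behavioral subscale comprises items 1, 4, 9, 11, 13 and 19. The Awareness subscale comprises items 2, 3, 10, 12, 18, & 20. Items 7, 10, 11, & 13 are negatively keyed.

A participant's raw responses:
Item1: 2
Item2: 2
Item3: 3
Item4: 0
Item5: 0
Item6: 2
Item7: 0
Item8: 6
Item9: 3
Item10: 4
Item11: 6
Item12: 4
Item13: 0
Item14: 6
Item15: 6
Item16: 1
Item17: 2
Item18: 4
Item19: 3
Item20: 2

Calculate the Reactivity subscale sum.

17

Reactivity items: 5, 6, 7, 14, 16, 17.
Of these, item 7 is negatively keyed; reversed = (0+6) − raw = 6 − raw.
  item 5: 0
  item 6: 2
  item 7: 6 − 0 = 6
  item 14: 6
  item 16: 1
  item 17: 2
Sum = 0 + 2 + 6 + 6 + 1 + 2 = 17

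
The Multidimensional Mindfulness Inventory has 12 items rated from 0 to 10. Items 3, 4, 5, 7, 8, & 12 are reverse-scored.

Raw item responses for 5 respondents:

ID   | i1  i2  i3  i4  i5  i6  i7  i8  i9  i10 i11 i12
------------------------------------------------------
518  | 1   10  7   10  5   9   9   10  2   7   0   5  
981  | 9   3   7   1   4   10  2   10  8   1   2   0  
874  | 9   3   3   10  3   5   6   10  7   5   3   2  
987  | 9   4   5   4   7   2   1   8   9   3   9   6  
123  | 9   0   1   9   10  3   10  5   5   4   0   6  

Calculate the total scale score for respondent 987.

Respondent 987 raw: 9, 4, 5, 4, 7, 2, 1, 8, 9, 3, 9, 6.
Reverse-coded (on a 0–10 scale, reversed = 10 − raw):
  item 1: 9
  item 2: 4
  item 3: 10 − 5 = 5
  item 4: 10 − 4 = 6
  item 5: 10 − 7 = 3
  item 6: 2
  item 7: 10 − 1 = 9
  item 8: 10 − 8 = 2
  item 9: 9
  item 10: 3
  item 11: 9
  item 12: 10 − 6 = 4
Sum = 9 + 4 + 5 + 6 + 3 + 2 + 9 + 2 + 9 + 3 + 9 + 4 = 65

65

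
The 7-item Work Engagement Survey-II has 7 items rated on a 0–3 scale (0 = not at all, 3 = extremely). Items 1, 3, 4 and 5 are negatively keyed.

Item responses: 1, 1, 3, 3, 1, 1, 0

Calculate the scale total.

6

Negatively keyed items use 3 − raw:
  item 1: 3 − 1 = 2
  item 3: 3 − 3 = 0
  item 4: 3 − 3 = 0
  item 5: 3 − 1 = 2
After reverse-coding: 2, 1, 0, 0, 2, 1, 0
Total = 2 + 1 + 0 + 0 + 2 + 1 + 0 = 6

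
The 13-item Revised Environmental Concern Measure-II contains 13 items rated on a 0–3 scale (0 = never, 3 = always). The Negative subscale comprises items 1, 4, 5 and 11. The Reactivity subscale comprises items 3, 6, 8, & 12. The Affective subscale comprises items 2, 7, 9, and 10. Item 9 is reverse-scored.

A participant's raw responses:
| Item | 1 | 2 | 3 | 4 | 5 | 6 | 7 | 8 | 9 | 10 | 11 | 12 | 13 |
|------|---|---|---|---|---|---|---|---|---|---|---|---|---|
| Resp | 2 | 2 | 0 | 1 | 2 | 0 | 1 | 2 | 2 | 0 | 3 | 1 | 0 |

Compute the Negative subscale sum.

8

Negative items: 1, 4, 5, 11.
  item 1: 2
  item 4: 1
  item 5: 2
  item 11: 3
Sum = 2 + 1 + 2 + 3 = 8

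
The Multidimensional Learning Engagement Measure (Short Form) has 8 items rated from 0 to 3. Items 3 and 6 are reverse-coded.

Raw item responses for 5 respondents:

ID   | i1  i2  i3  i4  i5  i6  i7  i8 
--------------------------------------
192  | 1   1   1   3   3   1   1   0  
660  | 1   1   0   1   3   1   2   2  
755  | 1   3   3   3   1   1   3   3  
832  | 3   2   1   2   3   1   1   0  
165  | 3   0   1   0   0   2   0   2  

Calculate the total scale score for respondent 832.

15

Respondent 832 raw: 3, 2, 1, 2, 3, 1, 1, 0.
Reverse-coded (reverse-coded value = 3 − response):
  item 1: 3
  item 2: 2
  item 3: 3 − 1 = 2
  item 4: 2
  item 5: 3
  item 6: 3 − 1 = 2
  item 7: 1
  item 8: 0
Sum = 3 + 2 + 2 + 2 + 3 + 2 + 1 + 0 = 15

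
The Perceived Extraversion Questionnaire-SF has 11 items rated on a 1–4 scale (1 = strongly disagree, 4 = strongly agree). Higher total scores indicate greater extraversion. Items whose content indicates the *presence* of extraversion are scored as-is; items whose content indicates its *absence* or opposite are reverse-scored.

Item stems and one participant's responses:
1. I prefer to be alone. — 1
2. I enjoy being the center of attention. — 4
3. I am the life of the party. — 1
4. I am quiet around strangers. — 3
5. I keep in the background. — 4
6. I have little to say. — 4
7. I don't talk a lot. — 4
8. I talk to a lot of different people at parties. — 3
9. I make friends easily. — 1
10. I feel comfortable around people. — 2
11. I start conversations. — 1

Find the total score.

21

Items 1, 4, 5, 6, 7 describe the absence/opposite of extraversion → reverse-score.
reversed = (1+4) − raw = 5 − raw.
  item 1: 5 − 1 = 4
  item 2: 4
  item 3: 1
  item 4: 5 − 3 = 2
  item 5: 5 − 4 = 1
  item 6: 5 − 4 = 1
  item 7: 5 − 4 = 1
  item 8: 3
  item 9: 1
  item 10: 2
  item 11: 1
Total = 4 + 4 + 1 + 2 + 1 + 1 + 1 + 3 + 1 + 2 + 1 = 21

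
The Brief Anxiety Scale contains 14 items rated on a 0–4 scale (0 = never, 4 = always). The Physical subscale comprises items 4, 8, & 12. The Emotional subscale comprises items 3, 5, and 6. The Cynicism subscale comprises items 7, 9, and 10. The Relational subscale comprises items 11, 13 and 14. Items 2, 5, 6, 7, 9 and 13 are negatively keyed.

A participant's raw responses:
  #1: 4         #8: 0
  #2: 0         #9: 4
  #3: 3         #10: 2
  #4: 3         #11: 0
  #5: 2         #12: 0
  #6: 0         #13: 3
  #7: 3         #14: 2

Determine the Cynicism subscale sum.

Cynicism items: 7, 9, 10.
Of these, items 7 and 9 are negatively keyed; on a 0–4 scale, reversed = 4 − raw.
  item 7: 4 − 3 = 1
  item 9: 4 − 4 = 0
  item 10: 2
Sum = 1 + 0 + 2 = 3

3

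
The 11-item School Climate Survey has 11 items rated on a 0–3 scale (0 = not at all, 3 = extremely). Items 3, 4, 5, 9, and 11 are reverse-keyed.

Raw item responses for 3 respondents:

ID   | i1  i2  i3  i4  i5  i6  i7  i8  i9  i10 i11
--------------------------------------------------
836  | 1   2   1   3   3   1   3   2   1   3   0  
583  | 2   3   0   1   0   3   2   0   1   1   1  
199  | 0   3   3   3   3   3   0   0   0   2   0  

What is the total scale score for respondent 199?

Respondent 199 raw: 0, 3, 3, 3, 3, 3, 0, 0, 0, 2, 0.
Reverse-coded (on a 0–3 scale, reversed = 3 − raw):
  item 1: 0
  item 2: 3
  item 3: 3 − 3 = 0
  item 4: 3 − 3 = 0
  item 5: 3 − 3 = 0
  item 6: 3
  item 7: 0
  item 8: 0
  item 9: 3 − 0 = 3
  item 10: 2
  item 11: 3 − 0 = 3
Sum = 0 + 3 + 0 + 0 + 0 + 3 + 0 + 0 + 3 + 2 + 3 = 14

14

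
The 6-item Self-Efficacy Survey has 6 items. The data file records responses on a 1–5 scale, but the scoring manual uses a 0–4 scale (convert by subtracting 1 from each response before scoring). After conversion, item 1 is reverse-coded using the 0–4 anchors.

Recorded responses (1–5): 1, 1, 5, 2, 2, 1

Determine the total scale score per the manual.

10

Convert to 0–4: 0, 0, 4, 1, 1, 0
Reverse-coded (on a 0–4 scale, reversed = 4 − raw):
  item 1: 4 − 0 = 4
Scored: 4, 0, 4, 1, 1, 0
Total = 10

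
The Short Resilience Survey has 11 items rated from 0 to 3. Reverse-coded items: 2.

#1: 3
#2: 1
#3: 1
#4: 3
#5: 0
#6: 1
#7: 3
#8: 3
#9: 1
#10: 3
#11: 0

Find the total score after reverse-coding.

20

Reversing item 2 with 3 − raw:
Total = 3 + (3−1) + 1 + 3 + 0 + 1 + 3 + 3 + 1 + 3 + 0
      = 3 + 2 + 1 + 3 + 0 + 1 + 3 + 3 + 1 + 3 + 0 = 20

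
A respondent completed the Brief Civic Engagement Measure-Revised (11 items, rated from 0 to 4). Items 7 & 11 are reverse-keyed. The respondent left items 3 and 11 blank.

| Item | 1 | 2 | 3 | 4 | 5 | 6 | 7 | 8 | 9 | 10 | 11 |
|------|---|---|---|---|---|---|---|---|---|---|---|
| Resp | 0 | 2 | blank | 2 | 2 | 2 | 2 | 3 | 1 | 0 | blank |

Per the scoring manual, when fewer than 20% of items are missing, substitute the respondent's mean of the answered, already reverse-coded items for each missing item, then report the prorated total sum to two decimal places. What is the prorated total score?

Reverse-coded (reversed = (0+4) − raw = 4 − raw):
  item 7: 4 − 2 = 2
Completed scored items (9 of 11): 0, 2, 2, 2, 2, 2, 3, 1, 0; sum = 14.
Person mean = 14 / 9 ≈ 1.5556
Prorated total = (14 / 9) × 11 = 17.11 (to 2 dp)

17.11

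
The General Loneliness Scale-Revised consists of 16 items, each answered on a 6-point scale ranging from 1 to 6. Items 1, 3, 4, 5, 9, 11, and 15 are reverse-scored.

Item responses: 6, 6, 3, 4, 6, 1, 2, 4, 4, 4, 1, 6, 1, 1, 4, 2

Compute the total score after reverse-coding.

Reverse-scored items use 7 − raw:
  item 1: 7 − 6 = 1
  item 3: 7 − 3 = 4
  item 4: 7 − 4 = 3
  item 5: 7 − 6 = 1
  item 9: 7 − 4 = 3
  item 11: 7 − 1 = 6
  item 15: 7 − 4 = 3
Scored items: 1, 6, 4, 3, 1, 1, 2, 4, 3, 4, 6, 6, 1, 1, 3, 2
Total = 1 + 6 + 4 + 3 + 1 + 1 + 2 + 4 + 3 + 4 + 6 + 6 + 1 + 1 + 3 + 2 = 48

48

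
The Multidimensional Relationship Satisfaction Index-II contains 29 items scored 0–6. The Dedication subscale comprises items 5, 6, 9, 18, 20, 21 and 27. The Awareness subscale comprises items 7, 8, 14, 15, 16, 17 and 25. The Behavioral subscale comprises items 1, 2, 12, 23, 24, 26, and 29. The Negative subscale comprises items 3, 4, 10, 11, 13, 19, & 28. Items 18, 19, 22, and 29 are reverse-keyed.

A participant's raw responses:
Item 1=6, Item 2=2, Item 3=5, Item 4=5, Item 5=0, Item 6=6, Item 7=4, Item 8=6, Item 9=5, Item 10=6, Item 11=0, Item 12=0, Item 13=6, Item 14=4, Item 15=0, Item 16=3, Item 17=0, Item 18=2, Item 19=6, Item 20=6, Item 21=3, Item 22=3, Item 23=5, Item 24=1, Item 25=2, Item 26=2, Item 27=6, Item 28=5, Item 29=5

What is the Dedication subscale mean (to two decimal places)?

Dedication items: 5, 6, 9, 18, 20, 21, 27.
Of these, item 18 is reverse-keyed; reverse-coded value = 6 − response.
  item 5: 0
  item 6: 6
  item 9: 5
  item 18: 6 − 2 = 4
  item 20: 6
  item 21: 3
  item 27: 6
Sum = 0 + 6 + 5 + 4 + 6 + 3 + 6 = 30
Mean = 30 / 7 = 4.29

4.29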